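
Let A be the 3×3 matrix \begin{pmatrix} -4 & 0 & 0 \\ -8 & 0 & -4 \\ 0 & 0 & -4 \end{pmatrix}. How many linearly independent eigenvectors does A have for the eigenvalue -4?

A + 4I = [[0, 0, 0], [-8, 4, -4], [0, 0, 0]].
This matrix has rank 1, so its null space has dimension 3 − 1 = 2.

2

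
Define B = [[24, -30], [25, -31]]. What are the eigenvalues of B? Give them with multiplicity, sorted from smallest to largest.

Characteristic polynomial: p(s) = s^2 + 7s + 6 = (s + 1)(s + 6).
Roots (with multiplicity): -6, -1.

-6, -1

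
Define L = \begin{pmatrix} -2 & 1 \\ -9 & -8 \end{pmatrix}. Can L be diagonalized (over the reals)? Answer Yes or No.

Characteristic polynomial: p(r) = r^2 + 10r + 25 = (r + 5)^2.
r = -5 has algebraic multiplicity 2; rank(L + 5I) = 1, so geometric multiplicity = 1.
Geometric multiplicity < algebraic multiplicity, so L is not diagonalizable.

No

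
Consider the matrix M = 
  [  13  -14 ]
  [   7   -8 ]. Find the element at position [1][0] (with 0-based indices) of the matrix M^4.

1295

Characteristic polynomial: s^2 - 5s - 6 = (s - 6)(s + 1), so the eigenvalues are -1, 6.
s=-1: eigenvector (1, 1).
s=6: eigenvector (-2, -1).
P = [[1, -2], [1, -1]], D = diag(-1, 6), P⁻¹ = [[-1, 2], [-1, 1]].
M⁴ = P·diag(1, 1296)·P⁻¹ = [[2591, -2590], [1295, -1294]].
The requested entry is 1295.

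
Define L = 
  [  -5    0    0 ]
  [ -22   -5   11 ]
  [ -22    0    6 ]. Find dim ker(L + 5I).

2

L + 5I = [[0, 0, 0], [-22, 0, 11], [-22, 0, 11]].
This matrix has rank 1, so its null space has dimension 3 − 1 = 2.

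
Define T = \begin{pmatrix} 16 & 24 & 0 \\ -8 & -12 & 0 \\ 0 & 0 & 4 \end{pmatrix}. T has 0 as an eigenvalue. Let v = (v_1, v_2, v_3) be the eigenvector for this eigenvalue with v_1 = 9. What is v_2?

T = [[16, 24, 0], [-8, -12, 0], [0, 0, 4]].
Solving (T)v = 0 gives the eigenspace spanned by (9, -6, 0).
With v_1 = 9, v = (9, -6, 0), so v_2 = -6.

-6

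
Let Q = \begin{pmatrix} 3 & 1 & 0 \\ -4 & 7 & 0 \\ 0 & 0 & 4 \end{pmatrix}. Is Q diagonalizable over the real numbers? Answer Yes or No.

Characteristic polynomial: p(t) = t^3 - 14t^2 + 65t - 100 = (t - 5)^2(t - 4).
t = 5 has algebraic multiplicity 2; rank(Q − 5I) = 2, so geometric multiplicity = 1.
Geometric multiplicity < algebraic multiplicity, so Q is not diagonalizable.

No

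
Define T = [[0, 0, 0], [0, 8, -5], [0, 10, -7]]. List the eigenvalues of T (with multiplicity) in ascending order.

Characteristic polynomial: p(r) = r^3 - r^2 - 6r = r(r - 3)(r + 2).
Roots (with multiplicity): -2, 0, 3.

-2, 0, 3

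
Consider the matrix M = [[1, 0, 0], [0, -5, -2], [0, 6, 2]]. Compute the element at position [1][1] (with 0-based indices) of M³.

-29

Characteristic polynomial: λ^3 + 2λ^2 - λ - 2 = (λ - 1)(λ + 1)(λ + 2), so the eigenvalues are -2, -1, 1.
λ=-1: eigenvector (0, 1, -2).
λ=1: eigenvector (1, 0, 0).
λ=-2: eigenvector (0, 2, -3).
P = [[0, 1, 0], [1, 0, 2], [-2, 0, -3]], D = diag(-1, 1, -2), P⁻¹ = [[0, -3, -2], [1, 0, 0], [0, 2, 1]].
M³ = P·diag(-1, 1, -8)·P⁻¹ = [[1, 0, 0], [0, -29, -14], [0, 42, 20]].
The requested entry is -29.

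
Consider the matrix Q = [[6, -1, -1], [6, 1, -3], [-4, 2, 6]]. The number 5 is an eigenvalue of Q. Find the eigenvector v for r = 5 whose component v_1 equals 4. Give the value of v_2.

Q − 5I = [[1, -1, -1], [6, -4, -3], [-4, 2, 1]].
Solving (Q − 5I)v = 0 gives the eigenspace spanned by (4, 12, -8).
With v_1 = 4, v = (4, 12, -8), so v_2 = 12.

12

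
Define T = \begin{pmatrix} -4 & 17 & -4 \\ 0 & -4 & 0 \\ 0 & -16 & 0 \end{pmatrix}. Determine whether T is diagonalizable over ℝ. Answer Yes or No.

No

Characteristic polynomial: p(μ) = μ^3 + 8μ^2 + 16μ = μ(μ + 4)^2.
μ = -4 has algebraic multiplicity 2; rank(T + 4I) = 2, so geometric multiplicity = 1.
Geometric multiplicity < algebraic multiplicity, so T is not diagonalizable.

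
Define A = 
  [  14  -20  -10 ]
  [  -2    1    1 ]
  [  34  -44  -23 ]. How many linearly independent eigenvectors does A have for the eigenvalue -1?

A + 1I = [[15, -20, -10], [-2, 2, 1], [34, -44, -22]].
This matrix has rank 2, so its null space has dimension 3 − 2 = 1.

1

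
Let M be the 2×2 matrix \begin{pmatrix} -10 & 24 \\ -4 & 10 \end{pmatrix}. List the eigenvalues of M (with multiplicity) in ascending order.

-2, 2

Characteristic polynomial: p(r) = r^2 - 4 = (r - 2)(r + 2).
Roots (with multiplicity): -2, 2.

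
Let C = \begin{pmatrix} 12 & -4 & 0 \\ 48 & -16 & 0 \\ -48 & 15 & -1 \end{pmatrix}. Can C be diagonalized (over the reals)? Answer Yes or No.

Characteristic polynomial: p(λ) = λ^3 + 5λ^2 + 4λ = λ(λ + 1)(λ + 4).
All 3 eigenvalues are distinct, so C is diagonalizable.

Yes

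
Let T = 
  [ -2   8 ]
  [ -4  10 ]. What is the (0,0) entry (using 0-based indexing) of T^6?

-46528

Characteristic polynomial: r^2 - 8r + 12 = (r - 6)(r - 2), so the eigenvalues are 2, 6.
r=2: eigenvector (2, 1).
r=6: eigenvector (1, 1).
P = [[2, 1], [1, 1]], D = diag(2, 6), P⁻¹ = [[1, -1], [-1, 2]].
T⁶ = P·diag(64, 46656)·P⁻¹ = [[-46528, 93184], [-46592, 93248]].
The requested entry is -46528.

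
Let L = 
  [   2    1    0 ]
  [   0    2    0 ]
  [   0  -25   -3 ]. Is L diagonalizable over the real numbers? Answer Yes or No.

Characteristic polynomial: p(r) = r^3 - r^2 - 8r + 12 = (r - 2)^2(r + 3).
r = 2 has algebraic multiplicity 2; rank(L − 2I) = 2, so geometric multiplicity = 1.
Geometric multiplicity < algebraic multiplicity, so L is not diagonalizable.

No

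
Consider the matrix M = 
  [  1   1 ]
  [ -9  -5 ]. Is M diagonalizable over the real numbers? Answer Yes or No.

Characteristic polynomial: p(s) = s^2 + 4s + 4 = (s + 2)^2.
s = -2 has algebraic multiplicity 2; rank(M + 2I) = 1, so geometric multiplicity = 1.
Geometric multiplicity < algebraic multiplicity, so M is not diagonalizable.

No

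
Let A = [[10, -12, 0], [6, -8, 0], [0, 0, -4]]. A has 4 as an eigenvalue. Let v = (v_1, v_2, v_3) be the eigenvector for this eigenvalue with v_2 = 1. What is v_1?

A − 4I = [[6, -12, 0], [6, -12, 0], [0, 0, -8]].
Solving (A − 4I)v = 0 gives the eigenspace spanned by (2, 1, 0).
With v_2 = 1, v = (2, 1, 0), so v_1 = 2.

2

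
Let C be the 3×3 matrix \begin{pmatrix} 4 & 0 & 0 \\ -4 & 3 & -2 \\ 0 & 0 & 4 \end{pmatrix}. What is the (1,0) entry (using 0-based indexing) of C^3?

-148

Characteristic polynomial: λ^3 - 11λ^2 + 40λ - 48 = (λ - 4)^2(λ - 3), so the eigenvalues are 3, 4, 4.
λ=4: eigenvector (1, 2, -3).
λ=3: eigenvector (0, 1, 0).
λ=4: eigenvector (0, -2, 1).
P = [[1, 0, 0], [2, 1, -2], [-3, 0, 1]], D = diag(4, 3, 4), P⁻¹ = [[1, 0, 0], [4, 1, 2], [3, 0, 1]].
C³ = P·diag(64, 27, 64)·P⁻¹ = [[64, 0, 0], [-148, 27, -74], [0, 0, 64]].
The requested entry is -148.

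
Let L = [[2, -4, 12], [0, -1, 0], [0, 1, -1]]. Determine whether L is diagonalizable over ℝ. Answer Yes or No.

No

Characteristic polynomial: p(s) = s^3 - 3s - 2 = (s - 2)(s + 1)^2.
s = -1 has algebraic multiplicity 2; rank(L + 1I) = 2, so geometric multiplicity = 1.
Geometric multiplicity < algebraic multiplicity, so L is not diagonalizable.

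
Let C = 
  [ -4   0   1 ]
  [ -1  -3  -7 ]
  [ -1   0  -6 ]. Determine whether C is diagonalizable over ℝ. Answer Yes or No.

Characteristic polynomial: p(λ) = λ^3 + 13λ^2 + 55λ + 75 = (λ + 3)(λ + 5)^2.
λ = -5 has algebraic multiplicity 2; rank(C + 5I) = 2, so geometric multiplicity = 1.
Geometric multiplicity < algebraic multiplicity, so C is not diagonalizable.

No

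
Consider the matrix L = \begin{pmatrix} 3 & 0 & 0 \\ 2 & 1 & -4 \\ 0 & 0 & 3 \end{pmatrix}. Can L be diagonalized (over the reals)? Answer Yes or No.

Characteristic polynomial: p(μ) = μ^3 - 7μ^2 + 15μ - 9 = (μ - 3)^2(μ - 1).
μ = 3 has algebraic multiplicity 2; rank(L − 3I) = 1, so geometric multiplicity = 2.
Every eigenvalue has geometric = algebraic multiplicity, so L is diagonalizable.

Yes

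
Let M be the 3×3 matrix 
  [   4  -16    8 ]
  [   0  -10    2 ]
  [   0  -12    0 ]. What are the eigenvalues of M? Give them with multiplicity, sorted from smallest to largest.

Characteristic polynomial: p(μ) = μ^3 + 6μ^2 - 16μ - 96 = (μ - 4)(μ + 4)(μ + 6).
Roots (with multiplicity): -6, -4, 4.

-6, -4, 4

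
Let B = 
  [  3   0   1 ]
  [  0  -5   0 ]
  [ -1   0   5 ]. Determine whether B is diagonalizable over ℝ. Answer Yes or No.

No

Characteristic polynomial: p(r) = r^3 - 3r^2 - 24r + 80 = (r - 4)^2(r + 5).
r = 4 has algebraic multiplicity 2; rank(B − 4I) = 2, so geometric multiplicity = 1.
Geometric multiplicity < algebraic multiplicity, so B is not diagonalizable.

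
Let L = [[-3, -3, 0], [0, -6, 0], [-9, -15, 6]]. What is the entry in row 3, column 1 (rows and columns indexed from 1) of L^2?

Characteristic polynomial: r^3 + 3r^2 - 36r - 108 = (r - 6)(r + 3)(r + 6), so the eigenvalues are -6, -3, 6.
r=-6: eigenvector (1, 1, 2).
r=-3: eigenvector (1, 0, 1).
r=6: eigenvector (0, 0, 1).
P = [[1, 1, 0], [1, 0, 0], [2, 1, 1]], D = diag(-6, -3, 6), P⁻¹ = [[0, 1, 0], [1, -1, 0], [-1, -1, 1]].
L² = P·diag(36, 9, 36)·P⁻¹ = [[9, 27, 0], [0, 36, 0], [-27, 27, 36]].
The requested entry is -27.

-27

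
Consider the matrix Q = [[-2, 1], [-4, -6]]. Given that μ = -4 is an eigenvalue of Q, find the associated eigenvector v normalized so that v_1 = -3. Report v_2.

6

Q + 4I = [[2, 1], [-4, -2]].
Solving (Q + 4I)v = 0 gives the eigenspace spanned by (-3, 6).
With v_1 = -3, v = (-3, 6), so v_2 = 6.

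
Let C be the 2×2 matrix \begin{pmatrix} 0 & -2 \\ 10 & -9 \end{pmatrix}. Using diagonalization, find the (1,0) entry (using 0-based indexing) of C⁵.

21010

Characteristic polynomial: λ^2 + 9λ + 20 = (λ + 4)(λ + 5), so the eigenvalues are -5, -4.
λ=-5: eigenvector (2, 5).
λ=-4: eigenvector (1, 2).
P = [[2, 1], [5, 2]], D = diag(-5, -4), P⁻¹ = [[-2, 1], [5, -2]].
C⁵ = P·diag(-3125, -1024)·P⁻¹ = [[7380, -4202], [21010, -11529]].
The requested entry is 21010.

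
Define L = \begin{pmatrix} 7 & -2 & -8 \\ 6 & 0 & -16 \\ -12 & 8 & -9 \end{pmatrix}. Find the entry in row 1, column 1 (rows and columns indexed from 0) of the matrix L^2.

-140

Characteristic polynomial: μ^3 + 2μ^2 - 19μ - 20 = (μ - 4)(μ + 1)(μ + 5), so the eigenvalues are -5, -1, 4.
μ=-1: eigenvector (2, 4, 1).
μ=4: eigenvector (-2, -3, 0).
μ=-5: eigenvector (-1, -2, -1).
P = [[2, -2, -1], [4, -3, -2], [1, 0, -1]], D = diag(-1, 4, -5), P⁻¹ = [[-3, 2, -1], [-2, 1, 0], [-3, 2, -2]].
L² = P·diag(1, 16, 25)·P⁻¹ = [[133, -78, 48], [234, -140, 96], [72, -48, 49]].
The requested entry is -140.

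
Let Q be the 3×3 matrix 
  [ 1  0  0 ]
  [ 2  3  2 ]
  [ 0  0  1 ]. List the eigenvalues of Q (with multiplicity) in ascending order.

Characteristic polynomial: p(t) = t^3 - 5t^2 + 7t - 3 = (t - 3)(t - 1)^2.
Roots (with multiplicity): 1, 1, 3.

1, 1, 3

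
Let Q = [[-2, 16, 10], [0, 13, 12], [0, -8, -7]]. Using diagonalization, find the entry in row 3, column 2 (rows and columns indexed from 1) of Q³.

Characteristic polynomial: λ^3 - 4λ^2 - 7λ + 10 = (λ - 5)(λ - 1)(λ + 2), so the eigenvalues are -2, 1, 5.
λ=-2: eigenvector (1, 0, 0).
λ=1: eigenvector (2, 1, -1).
λ=5: eigenvector (-4, -3, 2).
P = [[1, 2, -4], [0, 1, -3], [0, -1, 2]], D = diag(-2, 1, 5), P⁻¹ = [[1, 0, 2], [0, -2, -3], [0, -1, -1]].
Q³ = P·diag(-8, 1, 125)·P⁻¹ = [[-8, 496, 478], [0, 373, 372], [0, -248, -247]].
The requested entry is -248.

-248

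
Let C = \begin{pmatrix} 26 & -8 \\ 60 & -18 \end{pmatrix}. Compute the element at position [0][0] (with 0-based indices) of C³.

1256

Characteristic polynomial: μ^2 - 8μ + 12 = (μ - 6)(μ - 2), so the eigenvalues are 2, 6.
μ=6: eigenvector (-2, -5).
μ=2: eigenvector (1, 3).
P = [[-2, 1], [-5, 3]], D = diag(6, 2), P⁻¹ = [[-3, 1], [-5, 2]].
C³ = P·diag(216, 8)·P⁻¹ = [[1256, -416], [3120, -1032]].
The requested entry is 1256.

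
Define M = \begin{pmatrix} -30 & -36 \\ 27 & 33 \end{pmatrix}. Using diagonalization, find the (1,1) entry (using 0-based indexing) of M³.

945

Characteristic polynomial: r^2 - 3r - 18 = (r - 6)(r + 3), so the eigenvalues are -3, 6.
r=6: eigenvector (-1, 1).
r=-3: eigenvector (4, -3).
P = [[-1, 4], [1, -3]], D = diag(6, -3), P⁻¹ = [[3, 4], [1, 1]].
M³ = P·diag(216, -27)·P⁻¹ = [[-756, -972], [729, 945]].
The requested entry is 945.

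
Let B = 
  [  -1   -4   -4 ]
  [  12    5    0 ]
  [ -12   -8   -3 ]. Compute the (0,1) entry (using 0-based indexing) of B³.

Characteristic polynomial: μ^3 - μ^2 - 17μ - 15 = (μ - 5)(μ + 1)(μ + 3), so the eigenvalues are -3, -1, 5.
μ=-1: eigenvector (1, -2, 2).
μ=-3: eigenvector (2, -3, 4).
μ=5: eigenvector (0, -1, 1).
P = [[1, 2, 0], [-2, -3, -1], [2, 4, 1]], D = diag(-1, -3, 5), P⁻¹ = [[1, -2, -2], [0, 1, 1], [-2, 0, 1]].
B³ = P·diag(-1, -27, 125)·P⁻¹ = [[-1, -52, -52], [252, 77, -48], [-252, -104, 21]].
The requested entry is -52.

-52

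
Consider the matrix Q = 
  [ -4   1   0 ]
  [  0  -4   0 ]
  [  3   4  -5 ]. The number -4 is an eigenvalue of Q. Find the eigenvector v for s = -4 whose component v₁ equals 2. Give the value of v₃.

Q + 4I = [[0, 1, 0], [0, 0, 0], [3, 4, -1]].
Solving (Q + 4I)v = 0 gives the eigenspace spanned by (2, 0, 6).
With v₁ = 2, v = (2, 0, 6), so v₃ = 6.

6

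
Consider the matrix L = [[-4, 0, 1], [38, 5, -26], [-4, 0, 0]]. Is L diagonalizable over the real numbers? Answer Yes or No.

No

Characteristic polynomial: p(s) = s^3 - s^2 - 16s - 20 = (s - 5)(s + 2)^2.
s = -2 has algebraic multiplicity 2; rank(L + 2I) = 2, so geometric multiplicity = 1.
Geometric multiplicity < algebraic multiplicity, so L is not diagonalizable.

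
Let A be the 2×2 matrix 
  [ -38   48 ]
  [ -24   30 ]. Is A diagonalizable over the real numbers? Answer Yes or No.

Characteristic polynomial: p(r) = r^2 + 8r + 12 = (r + 2)(r + 6).
All 2 eigenvalues are distinct, so A is diagonalizable.

Yes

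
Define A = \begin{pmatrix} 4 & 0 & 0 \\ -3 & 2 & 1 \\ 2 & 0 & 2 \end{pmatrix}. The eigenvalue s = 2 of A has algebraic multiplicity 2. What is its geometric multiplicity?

A − 2I = [[2, 0, 0], [-3, 0, 1], [2, 0, 0]].
This matrix has rank 2, so its null space has dimension 3 − 2 = 1.

1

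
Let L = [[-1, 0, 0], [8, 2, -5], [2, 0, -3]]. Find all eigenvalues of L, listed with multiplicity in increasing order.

Characteristic polynomial: p(t) = t^3 + 2t^2 - 5t - 6 = (t - 2)(t + 1)(t + 3).
Roots (with multiplicity): -3, -1, 2.

-3, -1, 2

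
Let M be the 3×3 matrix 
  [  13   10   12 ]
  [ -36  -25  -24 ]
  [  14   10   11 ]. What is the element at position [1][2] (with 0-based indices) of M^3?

-504

Characteristic polynomial: t^3 + t^2 - 25t - 25 = (t - 5)(t + 1)(t + 5), so the eigenvalues are -5, -1, 5.
t=5: eigenvector (1, -2, 1).
t=-5: eigenvector (-1, 3, -1).
t=-1: eigenvector (-2, 4, -1).
P = [[1, -1, -2], [-2, 3, 4], [1, -1, -1]], D = diag(5, -5, -1), P⁻¹ = [[1, 1, 2], [2, 1, 0], [-1, 0, 1]].
M³ = P·diag(125, -125, -1)·P⁻¹ = [[373, 250, 252], [-996, -625, -504], [374, 250, 251]].
The requested entry is -504.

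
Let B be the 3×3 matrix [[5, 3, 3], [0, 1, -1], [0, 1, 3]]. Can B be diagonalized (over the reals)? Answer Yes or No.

No

Characteristic polynomial: p(t) = t^3 - 9t^2 + 24t - 20 = (t - 5)(t - 2)^2.
t = 2 has algebraic multiplicity 2; rank(B − 2I) = 2, so geometric multiplicity = 1.
Geometric multiplicity < algebraic multiplicity, so B is not diagonalizable.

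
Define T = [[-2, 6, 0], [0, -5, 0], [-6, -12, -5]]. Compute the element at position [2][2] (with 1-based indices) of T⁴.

Characteristic polynomial: λ^3 + 12λ^2 + 45λ + 50 = (λ + 2)(λ + 5)^2, so the eigenvalues are -5, -5, -2.
λ=-2: eigenvector (1, 0, -2).
λ=-5: eigenvector (0, 0, 1).
λ=-5: eigenvector (-2, 1, 5).
P = [[1, 0, -2], [0, 0, 1], [-2, 1, 5]], D = diag(-2, -5, -5), P⁻¹ = [[1, 2, 0], [2, -1, 1], [0, 1, 0]].
T⁴ = P·diag(16, 625, 625)·P⁻¹ = [[16, -1218, 0], [0, 625, 0], [1218, 2436, 625]].
The requested entry is 625.

625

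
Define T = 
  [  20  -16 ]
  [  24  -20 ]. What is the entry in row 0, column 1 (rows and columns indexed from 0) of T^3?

-256

Characteristic polynomial: s^2 - 16 = (s - 4)(s + 4), so the eigenvalues are -4, 4.
s=4: eigenvector (1, 1).
s=-4: eigenvector (2, 3).
P = [[1, 2], [1, 3]], D = diag(4, -4), P⁻¹ = [[3, -2], [-1, 1]].
T³ = P·diag(64, -64)·P⁻¹ = [[320, -256], [384, -320]].
The requested entry is -256.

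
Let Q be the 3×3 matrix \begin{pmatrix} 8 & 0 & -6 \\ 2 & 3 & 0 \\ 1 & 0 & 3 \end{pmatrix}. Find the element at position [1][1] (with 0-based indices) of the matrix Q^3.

Characteristic polynomial: λ^3 - 14λ^2 + 63λ - 90 = (λ - 6)(λ - 5)(λ - 3), so the eigenvalues are 3, 5, 6.
λ=6: eigenvector (3, 2, 1).
λ=3: eigenvector (0, 1, 0).
λ=5: eigenvector (2, 2, 1).
P = [[3, 0, 2], [2, 1, 2], [1, 0, 1]], D = diag(6, 3, 5), P⁻¹ = [[1, 0, -2], [0, 1, -2], [-1, 0, 3]].
Q³ = P·diag(216, 27, 125)·P⁻¹ = [[398, 0, -546], [182, 27, -168], [91, 0, -57]].
The requested entry is 27.

27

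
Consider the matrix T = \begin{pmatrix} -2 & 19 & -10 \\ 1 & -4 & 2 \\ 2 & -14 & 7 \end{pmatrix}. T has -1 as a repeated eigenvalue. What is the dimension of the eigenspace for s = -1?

T + 1I = [[-1, 19, -10], [1, -3, 2], [2, -14, 8]].
This matrix has rank 2, so its null space has dimension 3 − 2 = 1.

1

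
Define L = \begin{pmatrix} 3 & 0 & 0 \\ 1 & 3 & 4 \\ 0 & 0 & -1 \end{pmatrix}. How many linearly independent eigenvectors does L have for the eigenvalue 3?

1

L − 3I = [[0, 0, 0], [1, 0, 4], [0, 0, -4]].
This matrix has rank 2, so its null space has dimension 3 − 2 = 1.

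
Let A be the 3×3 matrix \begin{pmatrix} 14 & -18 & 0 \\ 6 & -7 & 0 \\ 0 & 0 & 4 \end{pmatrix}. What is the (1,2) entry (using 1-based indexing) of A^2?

Characteristic polynomial: λ^3 - 11λ^2 + 38λ - 40 = (λ - 5)(λ - 4)(λ - 2), so the eigenvalues are 2, 4, 5.
λ=2: eigenvector (-3, -2, 0).
λ=5: eigenvector (2, 1, 0).
λ=4: eigenvector (0, 0, 1).
P = [[-3, 2, 0], [-2, 1, 0], [0, 0, 1]], D = diag(2, 5, 4), P⁻¹ = [[1, -2, 0], [2, -3, 0], [0, 0, 1]].
A² = P·diag(4, 25, 16)·P⁻¹ = [[88, -126, 0], [42, -59, 0], [0, 0, 16]].
The requested entry is -126.

-126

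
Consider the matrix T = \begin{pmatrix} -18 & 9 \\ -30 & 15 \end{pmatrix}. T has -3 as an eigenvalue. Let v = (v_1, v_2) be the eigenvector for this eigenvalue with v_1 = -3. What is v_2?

T + 3I = [[-15, 9], [-30, 18]].
Solving (T + 3I)v = 0 gives the eigenspace spanned by (-3, -5).
With v_1 = -3, v = (-3, -5), so v_2 = -5.

-5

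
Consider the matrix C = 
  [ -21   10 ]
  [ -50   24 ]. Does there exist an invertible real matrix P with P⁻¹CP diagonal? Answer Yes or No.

Characteristic polynomial: p(μ) = μ^2 - 3μ - 4 = (μ - 4)(μ + 1).
All 2 eigenvalues are distinct, so C is diagonalizable.

Yes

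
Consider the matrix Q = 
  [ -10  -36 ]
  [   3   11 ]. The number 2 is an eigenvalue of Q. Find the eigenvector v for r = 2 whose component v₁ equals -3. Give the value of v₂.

Q − 2I = [[-12, -36], [3, 9]].
Solving (Q − 2I)v = 0 gives the eigenspace spanned by (-3, 1).
With v₁ = -3, v = (-3, 1), so v₂ = 1.

1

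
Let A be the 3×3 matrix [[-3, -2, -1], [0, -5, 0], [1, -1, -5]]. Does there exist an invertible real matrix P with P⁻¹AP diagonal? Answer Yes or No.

No

Characteristic polynomial: p(t) = t^3 + 13t^2 + 56t + 80 = (t + 4)^2(t + 5).
t = -4 has algebraic multiplicity 2; rank(A + 4I) = 2, so geometric multiplicity = 1.
Geometric multiplicity < algebraic multiplicity, so A is not diagonalizable.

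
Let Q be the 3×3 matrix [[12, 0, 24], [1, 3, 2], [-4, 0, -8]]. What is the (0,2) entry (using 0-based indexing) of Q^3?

Characteristic polynomial: r^3 - 7r^2 + 12r = r(r - 4)(r - 3), so the eigenvalues are 0, 3, 4.
r=0: eigenvector (-2, 0, 1).
r=3: eigenvector (0, 1, 0).
r=4: eigenvector (3, 1, -1).
P = [[-2, 0, 3], [0, 1, 1], [1, 0, -1]], D = diag(0, 3, 4), P⁻¹ = [[1, 0, 3], [-1, 1, -2], [1, 0, 2]].
Q³ = P·diag(0, 27, 64)·P⁻¹ = [[192, 0, 384], [37, 27, 74], [-64, 0, -128]].
The requested entry is 384.

384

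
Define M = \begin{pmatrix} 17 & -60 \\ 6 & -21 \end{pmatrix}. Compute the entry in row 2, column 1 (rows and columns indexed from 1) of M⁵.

Characteristic polynomial: μ^2 + 4μ + 3 = (μ + 1)(μ + 3), so the eigenvalues are -3, -1.
μ=-3: eigenvector (3, 1).
μ=-1: eigenvector (10, 3).
P = [[3, 10], [1, 3]], D = diag(-3, -1), P⁻¹ = [[-3, 10], [1, -3]].
M⁵ = P·diag(-243, -1)·P⁻¹ = [[2177, -7260], [726, -2421]].
The requested entry is 726.

726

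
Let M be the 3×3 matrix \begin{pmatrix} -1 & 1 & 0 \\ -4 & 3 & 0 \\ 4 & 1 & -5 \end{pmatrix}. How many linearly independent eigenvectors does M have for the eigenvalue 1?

M − 1I = [[-2, 1, 0], [-4, 2, 0], [4, 1, -6]].
This matrix has rank 2, so its null space has dimension 3 − 2 = 1.

1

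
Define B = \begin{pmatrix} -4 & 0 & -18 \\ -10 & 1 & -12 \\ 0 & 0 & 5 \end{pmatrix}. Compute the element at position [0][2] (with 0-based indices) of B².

Characteristic polynomial: t^3 - 2t^2 - 19t + 20 = (t - 5)(t - 1)(t + 4), so the eigenvalues are -4, 1, 5.
t=-4: eigenvector (1, 2, 0).
t=1: eigenvector (0, 1, 0).
t=5: eigenvector (-2, 2, 1).
P = [[1, 0, -2], [2, 1, 2], [0, 0, 1]], D = diag(-4, 1, 5), P⁻¹ = [[1, 0, 2], [-2, 1, -6], [0, 0, 1]].
B² = P·diag(16, 1, 25)·P⁻¹ = [[16, 0, -18], [30, 1, 108], [0, 0, 25]].
The requested entry is -18.

-18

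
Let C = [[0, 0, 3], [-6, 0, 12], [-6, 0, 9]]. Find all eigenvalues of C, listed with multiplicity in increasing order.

0, 3, 6

Characteristic polynomial: p(r) = r^3 - 9r^2 + 18r = r(r - 6)(r - 3).
Roots (with multiplicity): 0, 3, 6.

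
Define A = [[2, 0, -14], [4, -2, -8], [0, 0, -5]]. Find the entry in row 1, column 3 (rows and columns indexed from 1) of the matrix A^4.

1218

Characteristic polynomial: r^3 + 5r^2 - 4r - 20 = (r - 2)(r + 2)(r + 5), so the eigenvalues are -5, -2, 2.
r=-2: eigenvector (0, 1, 0).
r=2: eigenvector (1, 1, 0).
r=-5: eigenvector (2, 0, 1).
P = [[0, 1, 2], [1, 1, 0], [0, 0, 1]], D = diag(-2, 2, -5), P⁻¹ = [[-1, 1, 2], [1, 0, -2], [0, 0, 1]].
A⁴ = P·diag(16, 16, 625)·P⁻¹ = [[16, 0, 1218], [0, 16, 0], [0, 0, 625]].
The requested entry is 1218.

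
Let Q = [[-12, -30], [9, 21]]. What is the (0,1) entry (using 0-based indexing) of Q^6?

-459270

Characteristic polynomial: λ^2 - 9λ + 18 = (λ - 6)(λ - 3), so the eigenvalues are 3, 6.
λ=3: eigenvector (-2, 1).
λ=6: eigenvector (-5, 3).
P = [[-2, -5], [1, 3]], D = diag(3, 6), P⁻¹ = [[-3, -5], [1, 2]].
Q⁶ = P·diag(729, 46656)·P⁻¹ = [[-228906, -459270], [137781, 276291]].
The requested entry is -459270.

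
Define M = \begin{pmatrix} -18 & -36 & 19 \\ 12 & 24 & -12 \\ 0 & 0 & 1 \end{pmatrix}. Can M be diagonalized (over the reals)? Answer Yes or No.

Characteristic polynomial: p(t) = t^3 - 7t^2 + 6t = t(t - 6)(t - 1).
All 3 eigenvalues are distinct, so M is diagonalizable.

Yes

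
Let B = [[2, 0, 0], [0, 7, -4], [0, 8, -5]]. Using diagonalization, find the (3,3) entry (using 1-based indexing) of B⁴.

-79

Characteristic polynomial: λ^3 - 4λ^2 + λ + 6 = (λ - 3)(λ - 2)(λ + 1), so the eigenvalues are -1, 2, 3.
λ=3: eigenvector (0, -1, -1).
λ=-1: eigenvector (0, 1, 2).
λ=2: eigenvector (1, 0, 0).
P = [[0, 0, 1], [-1, 1, 0], [-1, 2, 0]], D = diag(3, -1, 2), P⁻¹ = [[0, -2, 1], [0, -1, 1], [1, 0, 0]].
B⁴ = P·diag(81, 1, 16)·P⁻¹ = [[16, 0, 0], [0, 161, -80], [0, 160, -79]].
The requested entry is -79.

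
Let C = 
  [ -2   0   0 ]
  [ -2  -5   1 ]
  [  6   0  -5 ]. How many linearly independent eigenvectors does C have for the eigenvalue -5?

1

C + 5I = [[3, 0, 0], [-2, 0, 1], [6, 0, 0]].
This matrix has rank 2, so its null space has dimension 3 − 2 = 1.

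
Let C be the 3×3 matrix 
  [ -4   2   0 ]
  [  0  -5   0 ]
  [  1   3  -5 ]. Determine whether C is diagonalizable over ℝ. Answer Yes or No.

No

Characteristic polynomial: p(t) = t^3 + 14t^2 + 65t + 100 = (t + 4)(t + 5)^2.
t = -5 has algebraic multiplicity 2; rank(C + 5I) = 2, so geometric multiplicity = 1.
Geometric multiplicity < algebraic multiplicity, so C is not diagonalizable.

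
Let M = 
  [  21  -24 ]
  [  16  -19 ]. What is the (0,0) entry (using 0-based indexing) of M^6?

Characteristic polynomial: μ^2 - 2μ - 15 = (μ - 5)(μ + 3), so the eigenvalues are -3, 5.
μ=-3: eigenvector (1, 1).
μ=5: eigenvector (-3, -2).
P = [[1, -3], [1, -2]], D = diag(-3, 5), P⁻¹ = [[-2, 3], [-1, 1]].
M⁶ = P·diag(729, 15625)·P⁻¹ = [[45417, -44688], [29792, -29063]].
The requested entry is 45417.

45417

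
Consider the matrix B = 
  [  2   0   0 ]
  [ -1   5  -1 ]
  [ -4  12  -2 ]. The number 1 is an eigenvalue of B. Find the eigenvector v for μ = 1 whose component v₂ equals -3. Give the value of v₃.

-12

B − 1I = [[1, 0, 0], [-1, 4, -1], [-4, 12, -3]].
Solving (B − 1I)v = 0 gives the eigenspace spanned by (0, -3, -12).
With v₂ = -3, v = (0, -3, -12), so v₃ = -12.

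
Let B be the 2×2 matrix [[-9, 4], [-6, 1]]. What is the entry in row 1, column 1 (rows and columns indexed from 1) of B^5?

Characteristic polynomial: s^2 + 8s + 15 = (s + 3)(s + 5), so the eigenvalues are -5, -3.
s=-3: eigenvector (2, 3).
s=-5: eigenvector (1, 1).
P = [[2, 1], [3, 1]], D = diag(-3, -5), P⁻¹ = [[-1, 1], [3, -2]].
B⁵ = P·diag(-243, -3125)·P⁻¹ = [[-8889, 5764], [-8646, 5521]].
The requested entry is -8889.

-8889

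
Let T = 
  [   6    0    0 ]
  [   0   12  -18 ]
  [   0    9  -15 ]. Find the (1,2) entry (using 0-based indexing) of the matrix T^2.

54

Characteristic polynomial: r^3 - 3r^2 - 36r + 108 = (r - 6)(r - 3)(r + 6), so the eigenvalues are -6, 3, 6.
r=6: eigenvector (1, 0, 0).
r=-6: eigenvector (0, 1, 1).
r=3: eigenvector (0, 2, 1).
P = [[1, 0, 0], [0, 1, 2], [0, 1, 1]], D = diag(6, -6, 3), P⁻¹ = [[1, 0, 0], [0, -1, 2], [0, 1, -1]].
T² = P·diag(36, 36, 9)·P⁻¹ = [[36, 0, 0], [0, -18, 54], [0, -27, 63]].
The requested entry is 54.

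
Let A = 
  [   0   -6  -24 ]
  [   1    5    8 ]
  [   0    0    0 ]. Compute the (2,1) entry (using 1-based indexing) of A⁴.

65

Characteristic polynomial: s^3 - 5s^2 + 6s = s(s - 3)(s - 2), so the eigenvalues are 0, 2, 3.
s=2: eigenvector (3, -1, 0).
s=3: eigenvector (-2, 1, 0).
s=0: eigenvector (12, -4, 1).
P = [[3, -2, 12], [-1, 1, -4], [0, 0, 1]], D = diag(2, 3, 0), P⁻¹ = [[1, 2, -4], [1, 3, 0], [0, 0, 1]].
A⁴ = P·diag(16, 81, 0)·P⁻¹ = [[-114, -390, -192], [65, 211, 64], [0, 0, 0]].
The requested entry is 65.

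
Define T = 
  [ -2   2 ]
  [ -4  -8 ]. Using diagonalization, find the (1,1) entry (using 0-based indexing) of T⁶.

89216

Characteristic polynomial: r^2 + 10r + 24 = (r + 4)(r + 6), so the eigenvalues are -6, -4.
r=-4: eigenvector (-1, 1).
r=-6: eigenvector (1, -2).
P = [[-1, 1], [1, -2]], D = diag(-4, -6), P⁻¹ = [[-2, -1], [-1, -1]].
T⁶ = P·diag(4096, 46656)·P⁻¹ = [[-38464, -42560], [85120, 89216]].
The requested entry is 89216.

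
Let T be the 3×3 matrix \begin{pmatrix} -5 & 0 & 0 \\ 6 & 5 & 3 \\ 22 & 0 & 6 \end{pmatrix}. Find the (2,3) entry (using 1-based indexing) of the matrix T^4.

2013

Characteristic polynomial: μ^3 - 6μ^2 - 25μ + 150 = (μ - 6)(μ - 5)(μ + 5), so the eigenvalues are -5, 5, 6.
μ=-5: eigenvector (1, 0, -2).
μ=6: eigenvector (0, 3, 1).
μ=5: eigenvector (0, 1, 0).
P = [[1, 0, 0], [0, 3, 1], [-2, 1, 0]], D = diag(-5, 6, 5), P⁻¹ = [[1, 0, 0], [2, 0, 1], [-6, 1, -3]].
T⁴ = P·diag(625, 1296, 625)·P⁻¹ = [[625, 0, 0], [4026, 625, 2013], [1342, 0, 1296]].
The requested entry is 2013.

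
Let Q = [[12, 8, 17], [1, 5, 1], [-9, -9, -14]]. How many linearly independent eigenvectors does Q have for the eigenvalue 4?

Q − 4I = [[8, 8, 17], [1, 1, 1], [-9, -9, -18]].
This matrix has rank 2, so its null space has dimension 3 − 2 = 1.

1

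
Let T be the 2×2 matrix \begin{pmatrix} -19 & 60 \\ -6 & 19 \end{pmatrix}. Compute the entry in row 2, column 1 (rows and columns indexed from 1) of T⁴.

Characteristic polynomial: λ^2 - 1 = (λ - 1)(λ + 1), so the eigenvalues are -1, 1.
λ=1: eigenvector (3, 1).
λ=-1: eigenvector (10, 3).
P = [[3, 10], [1, 3]], D = diag(1, -1), P⁻¹ = [[-3, 10], [1, -3]].
T⁴ = P·diag(1, 1)·P⁻¹ = [[1, 0], [0, 1]].
The requested entry is 0.

0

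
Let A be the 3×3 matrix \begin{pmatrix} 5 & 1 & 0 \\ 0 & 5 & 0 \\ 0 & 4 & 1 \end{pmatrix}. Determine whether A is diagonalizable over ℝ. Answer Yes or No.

No

Characteristic polynomial: p(s) = s^3 - 11s^2 + 35s - 25 = (s - 5)^2(s - 1).
s = 5 has algebraic multiplicity 2; rank(A − 5I) = 2, so geometric multiplicity = 1.
Geometric multiplicity < algebraic multiplicity, so A is not diagonalizable.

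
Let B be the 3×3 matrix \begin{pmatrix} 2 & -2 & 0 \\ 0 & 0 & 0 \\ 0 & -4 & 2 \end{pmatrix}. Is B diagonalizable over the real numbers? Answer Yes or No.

Characteristic polynomial: p(μ) = μ^3 - 4μ^2 + 4μ = μ(μ - 2)^2.
μ = 2 has algebraic multiplicity 2; rank(B − 2I) = 1, so geometric multiplicity = 2.
Every eigenvalue has geometric = algebraic multiplicity, so B is diagonalizable.

Yes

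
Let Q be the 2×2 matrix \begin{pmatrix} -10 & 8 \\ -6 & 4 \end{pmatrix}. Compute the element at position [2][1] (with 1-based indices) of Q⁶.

12096

Characteristic polynomial: r^2 + 6r + 8 = (r + 2)(r + 4), so the eigenvalues are -4, -2.
r=-2: eigenvector (1, 1).
r=-4: eigenvector (-4, -3).
P = [[1, -4], [1, -3]], D = diag(-2, -4), P⁻¹ = [[-3, 4], [-1, 1]].
Q⁶ = P·diag(64, 4096)·P⁻¹ = [[16192, -16128], [12096, -12032]].
The requested entry is 12096.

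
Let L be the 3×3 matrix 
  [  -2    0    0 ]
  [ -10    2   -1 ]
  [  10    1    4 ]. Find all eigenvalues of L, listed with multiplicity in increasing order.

-2, 3, 3

Characteristic polynomial: p(r) = r^3 - 4r^2 - 3r + 18 = (r - 3)^2(r + 2).
Roots (with multiplicity): -2, 3, 3.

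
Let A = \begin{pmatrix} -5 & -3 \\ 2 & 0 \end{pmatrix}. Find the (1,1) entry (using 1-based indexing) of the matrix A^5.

-665

Characteristic polynomial: s^2 + 5s + 6 = (s + 2)(s + 3), so the eigenvalues are -3, -2.
s=-3: eigenvector (3, -2).
s=-2: eigenvector (-1, 1).
P = [[3, -1], [-2, 1]], D = diag(-3, -2), P⁻¹ = [[1, 1], [2, 3]].
A⁵ = P·diag(-243, -32)·P⁻¹ = [[-665, -633], [422, 390]].
The requested entry is -665.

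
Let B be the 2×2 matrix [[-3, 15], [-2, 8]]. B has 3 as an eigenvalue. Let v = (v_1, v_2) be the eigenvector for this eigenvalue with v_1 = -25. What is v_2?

-10

B − 3I = [[-6, 15], [-2, 5]].
Solving (B − 3I)v = 0 gives the eigenspace spanned by (-25, -10).
With v_1 = -25, v = (-25, -10), so v_2 = -10.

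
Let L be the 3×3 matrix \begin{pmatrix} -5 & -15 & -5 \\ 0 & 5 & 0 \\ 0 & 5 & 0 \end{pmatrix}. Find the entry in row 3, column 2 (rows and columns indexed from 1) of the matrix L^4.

625

Characteristic polynomial: r^3 - 25r = r(r - 5)(r + 5), so the eigenvalues are -5, 0, 5.
r=-5: eigenvector (1, 0, 0).
r=5: eigenvector (-2, 1, 1).
r=0: eigenvector (-1, 0, 1).
P = [[1, -2, -1], [0, 1, 0], [0, 1, 1]], D = diag(-5, 5, 0), P⁻¹ = [[1, 1, 1], [0, 1, 0], [0, -1, 1]].
L⁴ = P·diag(625, 625, 0)·P⁻¹ = [[625, -625, 625], [0, 625, 0], [0, 625, 0]].
The requested entry is 625.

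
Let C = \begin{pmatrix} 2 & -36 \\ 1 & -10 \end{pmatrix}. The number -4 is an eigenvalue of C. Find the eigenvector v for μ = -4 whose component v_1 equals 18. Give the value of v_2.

C + 4I = [[6, -36], [1, -6]].
Solving (C + 4I)v = 0 gives the eigenspace spanned by (18, 3).
With v_1 = 18, v = (18, 3), so v_2 = 3.

3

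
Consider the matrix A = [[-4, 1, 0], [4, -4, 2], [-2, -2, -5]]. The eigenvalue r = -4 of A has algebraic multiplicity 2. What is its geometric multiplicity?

1

A + 4I = [[0, 1, 0], [4, 0, 2], [-2, -2, -1]].
This matrix has rank 2, so its null space has dimension 3 − 2 = 1.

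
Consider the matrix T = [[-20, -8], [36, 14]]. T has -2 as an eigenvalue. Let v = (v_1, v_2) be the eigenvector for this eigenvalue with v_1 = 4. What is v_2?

T + 2I = [[-18, -8], [36, 16]].
Solving (T + 2I)v = 0 gives the eigenspace spanned by (4, -9).
With v_1 = 4, v = (4, -9), so v_2 = -9.

-9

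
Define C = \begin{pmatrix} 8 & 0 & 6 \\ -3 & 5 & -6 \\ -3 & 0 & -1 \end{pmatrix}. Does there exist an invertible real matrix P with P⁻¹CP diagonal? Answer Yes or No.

Yes

Characteristic polynomial: p(r) = r^3 - 12r^2 + 45r - 50 = (r - 5)^2(r - 2).
r = 5 has algebraic multiplicity 2; rank(C − 5I) = 1, so geometric multiplicity = 2.
Every eigenvalue has geometric = algebraic multiplicity, so C is diagonalizable.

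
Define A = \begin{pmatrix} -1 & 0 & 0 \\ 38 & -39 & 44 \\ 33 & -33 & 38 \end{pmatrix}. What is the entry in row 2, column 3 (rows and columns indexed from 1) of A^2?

Characteristic polynomial: μ^3 + 2μ^2 - 29μ - 30 = (μ - 5)(μ + 1)(μ + 6), so the eigenvalues are -6, -1, 5.
μ=-1: eigenvector (1, 1, 0).
μ=-6: eigenvector (0, -4, -3).
μ=5: eigenvector (0, 1, 1).
P = [[1, 0, 0], [1, -4, 1], [0, -3, 1]], D = diag(-1, -6, 5), P⁻¹ = [[1, 0, 0], [1, -1, 1], [3, -3, 4]].
A² = P·diag(1, 36, 25)·P⁻¹ = [[1, 0, 0], [-68, 69, -44], [-33, 33, -8]].
The requested entry is -44.

-44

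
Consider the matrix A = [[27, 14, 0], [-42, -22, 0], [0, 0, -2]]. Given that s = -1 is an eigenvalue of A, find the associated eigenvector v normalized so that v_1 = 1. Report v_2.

A + 1I = [[28, 14, 0], [-42, -21, 0], [0, 0, -1]].
Solving (A + 1I)v = 0 gives the eigenspace spanned by (1, -2, 0).
With v_1 = 1, v = (1, -2, 0), so v_2 = -2.

-2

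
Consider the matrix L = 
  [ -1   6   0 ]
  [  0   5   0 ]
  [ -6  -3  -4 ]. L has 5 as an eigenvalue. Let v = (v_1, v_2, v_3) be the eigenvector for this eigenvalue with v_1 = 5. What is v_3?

L − 5I = [[-6, 6, 0], [0, 0, 0], [-6, -3, -9]].
Solving (L − 5I)v = 0 gives the eigenspace spanned by (5, 5, -5).
With v_1 = 5, v = (5, 5, -5), so v_3 = -5.

-5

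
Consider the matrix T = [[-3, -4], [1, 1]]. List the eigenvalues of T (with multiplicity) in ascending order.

Characteristic polynomial: p(r) = r^2 + 2r + 1 = (r + 1)^2.
Roots (with multiplicity): -1, -1.

-1, -1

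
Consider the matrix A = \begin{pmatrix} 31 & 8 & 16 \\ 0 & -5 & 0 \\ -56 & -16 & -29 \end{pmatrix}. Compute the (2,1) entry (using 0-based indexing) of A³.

-496

Characteristic polynomial: r^3 + 3r^2 - 13r - 15 = (r - 3)(r + 1)(r + 5), so the eigenvalues are -5, -1, 3.
r=-1: eigenvector (1, 0, -2).
r=-5: eigenvector (-2, 1, 4).
r=3: eigenvector (4, 0, -7).
P = [[1, -2, 4], [0, 1, 0], [-2, 4, -7]], D = diag(-1, -5, 3), P⁻¹ = [[-7, 2, -4], [0, 1, 0], [2, 0, 1]].
A³ = P·diag(-1, -125, 27)·P⁻¹ = [[223, 248, 112], [0, -125, 0], [-392, -496, -197]].
The requested entry is -496.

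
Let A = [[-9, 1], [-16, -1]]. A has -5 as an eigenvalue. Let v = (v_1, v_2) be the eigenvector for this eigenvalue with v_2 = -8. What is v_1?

A + 5I = [[-4, 1], [-16, 4]].
Solving (A + 5I)v = 0 gives the eigenspace spanned by (-2, -8).
With v_2 = -8, v = (-2, -8), so v_1 = -2.

-2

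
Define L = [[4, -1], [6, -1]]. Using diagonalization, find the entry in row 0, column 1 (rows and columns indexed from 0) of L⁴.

-15

Characteristic polynomial: λ^2 - 3λ + 2 = (λ - 2)(λ - 1), so the eigenvalues are 1, 2.
λ=2: eigenvector (-1, -2).
λ=1: eigenvector (1, 3).
P = [[-1, 1], [-2, 3]], D = diag(2, 1), P⁻¹ = [[-3, 1], [-2, 1]].
L⁴ = P·diag(16, 1)·P⁻¹ = [[46, -15], [90, -29]].
The requested entry is -15.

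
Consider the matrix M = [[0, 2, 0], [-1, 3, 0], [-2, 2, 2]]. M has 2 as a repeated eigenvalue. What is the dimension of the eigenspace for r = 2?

2

M − 2I = [[-2, 2, 0], [-1, 1, 0], [-2, 2, 0]].
This matrix has rank 1, so its null space has dimension 3 − 1 = 2.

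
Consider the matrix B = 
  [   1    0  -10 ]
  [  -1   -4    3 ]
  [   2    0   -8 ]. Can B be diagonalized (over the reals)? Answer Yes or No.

No

Characteristic polynomial: p(r) = r^3 + 11r^2 + 40r + 48 = (r + 3)(r + 4)^2.
r = -4 has algebraic multiplicity 2; rank(B + 4I) = 2, so geometric multiplicity = 1.
Geometric multiplicity < algebraic multiplicity, so B is not diagonalizable.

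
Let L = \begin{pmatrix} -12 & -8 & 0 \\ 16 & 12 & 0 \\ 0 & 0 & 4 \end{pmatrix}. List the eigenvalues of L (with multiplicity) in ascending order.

Characteristic polynomial: p(t) = t^3 - 4t^2 - 16t + 64 = (t - 4)^2(t + 4).
Roots (with multiplicity): -4, 4, 4.

-4, 4, 4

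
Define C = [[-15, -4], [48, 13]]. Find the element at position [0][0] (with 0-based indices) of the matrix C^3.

-111

Characteristic polynomial: t^2 + 2t - 3 = (t - 1)(t + 3), so the eigenvalues are -3, 1.
t=-3: eigenvector (1, -3).
t=1: eigenvector (1, -4).
P = [[1, 1], [-3, -4]], D = diag(-3, 1), P⁻¹ = [[4, 1], [-3, -1]].
C³ = P·diag(-27, 1)·P⁻¹ = [[-111, -28], [336, 85]].
The requested entry is -111.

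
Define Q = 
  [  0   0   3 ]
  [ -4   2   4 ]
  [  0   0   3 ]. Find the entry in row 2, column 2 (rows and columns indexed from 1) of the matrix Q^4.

Characteristic polynomial: s^3 - 5s^2 + 6s = s(s - 3)(s - 2), so the eigenvalues are 0, 2, 3.
s=0: eigenvector (1, 2, 0).
s=2: eigenvector (0, 1, 0).
s=3: eigenvector (1, 0, 1).
P = [[1, 0, 1], [2, 1, 0], [0, 0, 1]], D = diag(0, 2, 3), P⁻¹ = [[1, 0, -1], [-2, 1, 2], [0, 0, 1]].
Q⁴ = P·diag(0, 16, 81)·P⁻¹ = [[0, 0, 81], [-32, 16, 32], [0, 0, 81]].
The requested entry is 16.

16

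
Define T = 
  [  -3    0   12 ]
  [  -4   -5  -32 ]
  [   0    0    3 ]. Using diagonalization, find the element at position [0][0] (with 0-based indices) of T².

9

Characteristic polynomial: λ^3 + 5λ^2 - 9λ - 45 = (λ - 3)(λ + 3)(λ + 5), so the eigenvalues are -5, -3, 3.
λ=-3: eigenvector (1, -2, 0).
λ=-5: eigenvector (0, 1, 0).
λ=3: eigenvector (2, -5, 1).
P = [[1, 0, 2], [-2, 1, -5], [0, 0, 1]], D = diag(-3, -5, 3), P⁻¹ = [[1, 0, -2], [2, 1, 1], [0, 0, 1]].
T² = P·diag(9, 25, 9)·P⁻¹ = [[9, 0, 0], [32, 25, 16], [0, 0, 9]].
The requested entry is 9.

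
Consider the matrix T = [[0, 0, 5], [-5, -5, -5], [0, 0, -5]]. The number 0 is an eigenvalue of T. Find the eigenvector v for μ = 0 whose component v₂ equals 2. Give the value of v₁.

T = [[0, 0, 5], [-5, -5, -5], [0, 0, -5]].
Solving (T)v = 0 gives the eigenspace spanned by (-2, 2, 0).
With v₂ = 2, v = (-2, 2, 0), so v₁ = -2.

-2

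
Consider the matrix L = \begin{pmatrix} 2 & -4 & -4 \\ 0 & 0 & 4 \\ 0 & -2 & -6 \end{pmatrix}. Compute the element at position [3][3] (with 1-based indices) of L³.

Characteristic polynomial: t^3 + 4t^2 - 4t - 16 = (t - 2)(t + 2)(t + 4), so the eigenvalues are -4, -2, 2.
t=-4: eigenvector (0, 1, -1).
t=2: eigenvector (1, 0, 0).
t=-2: eigenvector (1, 2, -1).
P = [[0, 1, 1], [1, 0, 2], [-1, 0, -1]], D = diag(-4, 2, -2), P⁻¹ = [[0, -1, -2], [1, -1, -1], [0, 1, 1]].
L³ = P·diag(-64, 8, -8)·P⁻¹ = [[8, -16, -16], [0, 48, 112], [0, -56, -120]].
The requested entry is -120.

-120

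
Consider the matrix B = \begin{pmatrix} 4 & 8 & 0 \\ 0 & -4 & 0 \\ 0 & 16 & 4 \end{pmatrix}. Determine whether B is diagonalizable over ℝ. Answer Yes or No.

Characteristic polynomial: p(s) = s^3 - 4s^2 - 16s + 64 = (s - 4)^2(s + 4).
s = 4 has algebraic multiplicity 2; rank(B − 4I) = 1, so geometric multiplicity = 2.
Every eigenvalue has geometric = algebraic multiplicity, so B is diagonalizable.

Yes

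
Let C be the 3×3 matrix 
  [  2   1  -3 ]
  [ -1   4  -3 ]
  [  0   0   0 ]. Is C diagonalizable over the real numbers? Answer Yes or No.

No

Characteristic polynomial: p(λ) = λ^3 - 6λ^2 + 9λ = λ(λ - 3)^2.
λ = 3 has algebraic multiplicity 2; rank(C − 3I) = 2, so geometric multiplicity = 1.
Geometric multiplicity < algebraic multiplicity, so C is not diagonalizable.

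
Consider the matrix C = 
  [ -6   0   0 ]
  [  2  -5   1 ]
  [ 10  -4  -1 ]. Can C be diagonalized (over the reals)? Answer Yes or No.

Characteristic polynomial: p(s) = s^3 + 12s^2 + 45s + 54 = (s + 3)^2(s + 6).
s = -3 has algebraic multiplicity 2; rank(C + 3I) = 2, so geometric multiplicity = 1.
Geometric multiplicity < algebraic multiplicity, so C is not diagonalizable.

No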